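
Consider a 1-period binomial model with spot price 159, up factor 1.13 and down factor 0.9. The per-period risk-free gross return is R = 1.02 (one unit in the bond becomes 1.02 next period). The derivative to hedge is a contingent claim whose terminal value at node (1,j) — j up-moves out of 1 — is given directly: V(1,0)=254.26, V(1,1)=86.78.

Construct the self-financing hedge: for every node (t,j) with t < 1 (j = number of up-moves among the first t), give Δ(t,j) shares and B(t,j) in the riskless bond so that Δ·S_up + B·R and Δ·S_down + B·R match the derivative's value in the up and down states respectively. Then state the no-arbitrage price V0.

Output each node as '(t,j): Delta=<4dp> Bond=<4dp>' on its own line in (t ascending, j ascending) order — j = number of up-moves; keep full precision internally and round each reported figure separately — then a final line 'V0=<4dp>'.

(0,0): Delta=-4.5797 Bond=891.7809
V0=163.6070

No-arbitrage ⇒ martingale measure with p* = (R−d)/(u−d) = 0.5217.
At expiry t=1: V(1,0)=254.2600, V(1,1)=86.7800
(0,0): S=159.0000. Δ = (V_up−V_dn)/(S_up−S_dn) = (86.7800−254.2600)/(179.6700−143.1000) = -4.5797. V = [p*·86.7800 + (1−p*)·254.2600]/1.02 = 163.6070. B = V − Δ·S = 891.7809.
Root portfolio cost Δ·159+B reproduces V0=163.6070.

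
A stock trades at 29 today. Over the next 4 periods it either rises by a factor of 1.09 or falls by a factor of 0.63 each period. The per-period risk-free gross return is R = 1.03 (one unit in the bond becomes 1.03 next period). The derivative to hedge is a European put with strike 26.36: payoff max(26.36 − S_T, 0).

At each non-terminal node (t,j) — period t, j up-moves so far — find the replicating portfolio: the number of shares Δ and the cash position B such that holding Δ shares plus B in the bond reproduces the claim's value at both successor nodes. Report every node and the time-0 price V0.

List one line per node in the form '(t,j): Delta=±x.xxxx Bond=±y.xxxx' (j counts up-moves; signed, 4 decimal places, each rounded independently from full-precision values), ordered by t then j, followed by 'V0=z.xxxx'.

No-arbitrage ⇒ martingale measure with p* = (R−d)/(u−d) = 0.8696.
Terminal payoffs: V(4,0)=21.7916, V(4,1)=18.4560, V(4,2)=12.6849, V(4,3)=2.6998, V(4,4)=0.0000
(3,0): S=7.2514. Δ = (V_up−V_dn)/(S_up−S_dn) = (18.4560−21.7916)/(7.9040−4.5684) = -1.0000. V = [p*·18.4560 + (1−p*)·21.7916]/1.03 = 18.3409. B = V − Δ·S = 25.5922.
(3,1): S=12.5460. Δ = (V_up−V_dn)/(S_up−S_dn) = (12.6849−18.4560)/(13.6751−7.9040) = -1.0000. V = [p*·12.6849 + (1−p*)·18.4560]/1.03 = 13.0462. B = V − Δ·S = 25.5922.
(3,2): S=21.7066. Δ = (V_up−V_dn)/(S_up−S_dn) = (2.6998−12.6849)/(23.6602−13.6751) = -1.0000. V = [p*·2.6998 + (1−p*)·12.6849]/1.03 = 3.8856. B = V − Δ·S = 25.5922.
(3,3): S=37.5558. Δ = (V_up−V_dn)/(S_up−S_dn) = (0.0000−2.6998)/(40.9359−23.6602) = -0.1563. V = [p*·0.0000 + (1−p*)·2.6998]/1.03 = 0.3419. B = V − Δ·S = 6.2111.
(2,0): S=11.5101. Δ = (V_up−V_dn)/(S_up−S_dn) = (13.0462−18.3409)/(12.5460−7.2514) = -1.0000. V = [p*·13.0462 + (1−p*)·18.3409]/1.03 = 13.3367. B = V − Δ·S = 24.8468.
(2,1): S=19.9143. Δ = (V_up−V_dn)/(S_up−S_dn) = (3.8856−13.0462)/(21.7066−12.5460) = -1.0000. V = [p*·3.8856 + (1−p*)·13.0462]/1.03 = 4.9325. B = V − Δ·S = 24.8468.
(2,2): S=34.4549. Δ = (V_up−V_dn)/(S_up−S_dn) = (0.3419−3.8856)/(37.5558−21.7066) = -0.2236. V = [p*·0.3419 + (1−p*)·3.8856]/1.03 = 0.7807. B = V − Δ·S = 8.4845.
(1,0): S=18.2700. Δ = (V_up−V_dn)/(S_up−S_dn) = (4.9325−13.3367)/(19.9143−11.5101) = -1.0000. V = [p*·4.9325 + (1−p*)·13.3367]/1.03 = 5.8531. B = V − Δ·S = 24.1231.
(1,1): S=31.6100. Δ = (V_up−V_dn)/(S_up−S_dn) = (0.7807−4.9325)/(34.4549−19.9143) = -0.2855. V = [p*·0.7807 + (1−p*)·4.9325]/1.03 = 1.2837. B = V − Δ·S = 10.3094.
(0,0): S=29.0000. Δ = (V_up−V_dn)/(S_up−S_dn) = (1.2837−5.8531)/(31.6100−18.2700) = -0.3425. V = [p*·1.2837 + (1−p*)·5.8531]/1.03 = 1.8250. B = V − Δ·S = 11.7585.
Each (Δ,B) replicates both successor values, so the strategy is self-financing and V0 is arbitrage-free.

(0,0): Delta=-0.3425 Bond=11.7585
(1,0): Delta=-1.0000 Bond=24.1231
(1,1): Delta=-0.2855 Bond=10.3094
(2,0): Delta=-1.0000 Bond=24.8468
(2,1): Delta=-1.0000 Bond=24.8468
(2,2): Delta=-0.2236 Bond=8.4845
(3,0): Delta=-1.0000 Bond=25.5922
(3,1): Delta=-1.0000 Bond=25.5922
(3,2): Delta=-1.0000 Bond=25.5922
(3,3): Delta=-0.1563 Bond=6.2111
V0=1.8250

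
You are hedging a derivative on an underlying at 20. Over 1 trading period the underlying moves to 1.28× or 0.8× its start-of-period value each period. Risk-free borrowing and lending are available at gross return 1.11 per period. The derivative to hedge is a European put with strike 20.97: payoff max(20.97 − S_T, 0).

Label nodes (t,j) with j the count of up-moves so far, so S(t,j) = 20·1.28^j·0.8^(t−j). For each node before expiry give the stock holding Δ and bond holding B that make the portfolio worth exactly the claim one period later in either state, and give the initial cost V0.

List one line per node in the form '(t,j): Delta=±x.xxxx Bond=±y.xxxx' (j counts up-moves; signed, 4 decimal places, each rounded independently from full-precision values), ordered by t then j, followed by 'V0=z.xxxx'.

The replicating-portfolio and risk-neutral prices coincide; use p* = (1.11−0.8)/(1.28−0.8) = 0.6458 for the latter.
Terminal values V(1,·): V(1,0)=4.9700, V(1,1)=0.0000
Node (0,0) S=20.0000: V=(p*·0.0000+(1−p*)·4.9700)/1.11=1.5858; Δ=(0.0000−4.9700)/(25.6000−16.0000)=-0.5177; B=V−Δ·S=11.9399
Self-financing check: at every node Δ·S+B equals the discounted successor values.

(0,0): Delta=-0.5177 Bond=11.9399
V0=1.5858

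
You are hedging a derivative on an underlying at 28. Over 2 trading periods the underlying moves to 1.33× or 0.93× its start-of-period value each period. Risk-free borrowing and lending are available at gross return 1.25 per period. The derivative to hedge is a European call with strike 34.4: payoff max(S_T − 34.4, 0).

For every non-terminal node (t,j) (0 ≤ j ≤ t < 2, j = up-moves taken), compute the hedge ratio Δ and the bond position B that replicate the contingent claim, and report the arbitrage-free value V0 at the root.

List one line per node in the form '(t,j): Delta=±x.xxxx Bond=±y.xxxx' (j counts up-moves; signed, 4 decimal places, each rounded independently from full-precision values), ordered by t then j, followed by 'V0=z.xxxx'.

(0,0): Delta=0.8545 Bond=-17.6822
(1,0): Delta=0.0224 Bond=-0.4338
(1,1): Delta=1.0000 Bond=-27.5200
V0=6.2447

Since d<R<u, set p* = (R−d)/(u−d) = 0.8000; price each node as the discounted p*-expectation of its children.
At expiry t=2: V(2,0)=0.0000, V(2,1)=0.2332, V(2,2)=15.1292
Node (1,0) S=26.0400: V=(p*·0.2332+(1−p*)·0.0000)/1.25=0.1492; Δ=(0.2332−0.0000)/(34.6332−24.2172)=0.0224; B=V−Δ·S=-0.4338
Node (1,1) S=37.2400: V=(p*·15.1292+(1−p*)·0.2332)/1.25=9.7200; Δ=(15.1292−0.2332)/(49.5292−34.6332)=1.0000; B=V−Δ·S=-27.5200
Node (0,0) S=28.0000: V=(p*·9.7200+(1−p*)·0.1492)/1.25=6.2447; Δ=(9.7200−0.1492)/(37.2400−26.0400)=0.8545; B=V−Δ·S=-17.6822
Self-financing check: at every node Δ·S+B equals the discounted successor values.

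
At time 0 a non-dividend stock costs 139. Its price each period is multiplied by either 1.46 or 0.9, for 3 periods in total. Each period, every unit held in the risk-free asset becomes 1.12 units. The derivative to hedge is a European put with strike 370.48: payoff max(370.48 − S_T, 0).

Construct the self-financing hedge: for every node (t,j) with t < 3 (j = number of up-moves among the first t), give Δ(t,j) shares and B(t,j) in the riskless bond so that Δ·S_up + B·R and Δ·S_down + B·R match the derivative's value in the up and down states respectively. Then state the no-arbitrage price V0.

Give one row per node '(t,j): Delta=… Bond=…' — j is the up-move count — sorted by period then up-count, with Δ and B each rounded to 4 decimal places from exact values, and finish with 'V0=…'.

Since d<R<u, set p* = (R−d)/(u−d) = 0.3929; price each node as the discounted p*-expectation of its children.
Terminal payoffs: V(3,0)=269.1490, V(3,1)=206.0986, V(3,2)=103.8168, V(3,3)=0.0000
(2,0): S=112.5900. Δ = (V_up−V_dn)/(S_up−S_dn) = (206.0986−269.1490)/(164.3814−101.3310) = -1.0000. V = [p*·206.0986 + (1−p*)·269.1490]/1.12 = 218.1957. B = V − Δ·S = 330.7857.
(2,1): S=182.6460. Δ = (V_up−V_dn)/(S_up−S_dn) = (103.8168−206.0986)/(266.6632−164.3814) = -1.0000. V = [p*·103.8168 + (1−p*)·206.0986]/1.12 = 148.1397. B = V − Δ·S = 330.7857.
(2,2): S=296.2924. Δ = (V_up−V_dn)/(S_up−S_dn) = (0.0000−103.8168)/(432.5869−266.6632) = -0.6257. V = [p*·0.0000 + (1−p*)·103.8168]/1.12 = 56.2783. B = V − Δ·S = 241.6655.
(1,0): S=125.1000. Δ = (V_up−V_dn)/(S_up−S_dn) = (148.1397−218.1957)/(182.6460−112.5900) = -1.0000. V = [p*·148.1397 + (1−p*)·218.1957]/1.12 = 170.2444. B = V − Δ·S = 295.3444.
(1,1): S=202.9400. Δ = (V_up−V_dn)/(S_up−S_dn) = (56.2783−148.1397)/(296.2924−182.6460) = -0.8083. V = [p*·56.2783 + (1−p*)·148.1397]/1.12 = 100.0458. B = V − Δ·S = 264.0841.
(0,0): S=139.0000. Δ = (V_up−V_dn)/(S_up−S_dn) = (100.0458−170.2444)/(202.9400−125.1000) = -0.9018. V = [p*·100.0458 + (1−p*)·170.2444]/1.12 = 127.3807. B = V − Δ·S = 252.7353.
Each (Δ,B) replicates both successor values, so the strategy is self-financing and V0 is arbitrage-free.

(0,0): Delta=-0.9018 Bond=252.7353
(1,0): Delta=-1.0000 Bond=295.3444
(1,1): Delta=-0.8083 Bond=264.0841
(2,0): Delta=-1.0000 Bond=330.7857
(2,1): Delta=-1.0000 Bond=330.7857
(2,2): Delta=-0.6257 Bond=241.6655
V0=127.3807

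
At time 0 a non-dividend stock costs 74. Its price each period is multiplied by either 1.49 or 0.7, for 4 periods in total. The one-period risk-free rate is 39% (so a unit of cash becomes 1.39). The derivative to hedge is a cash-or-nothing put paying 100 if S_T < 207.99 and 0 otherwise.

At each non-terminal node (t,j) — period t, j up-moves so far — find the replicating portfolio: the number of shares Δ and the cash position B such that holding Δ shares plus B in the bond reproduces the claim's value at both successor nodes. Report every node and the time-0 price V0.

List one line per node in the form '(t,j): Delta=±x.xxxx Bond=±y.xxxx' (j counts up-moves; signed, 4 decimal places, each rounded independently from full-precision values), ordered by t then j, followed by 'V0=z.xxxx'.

No-arbitrage ⇒ martingale measure with p* = (R−d)/(u−d) = 0.8734.
Terminal payoffs: V(4,0)=100.0000, V(4,1)=100.0000, V(4,2)=100.0000, V(4,3)=100.0000, V(4,4)=0.0000
(3,0): S=25.3820. Δ = (V_up−V_dn)/(S_up−S_dn) = (100.0000−100.0000)/(37.8192−17.7674) = 0.0000. V = [p*·100.0000 + (1−p*)·100.0000]/1.39 = 71.9424. B = V − Δ·S = 71.9424.
(3,1): S=54.0274. Δ = (V_up−V_dn)/(S_up−S_dn) = (100.0000−100.0000)/(80.5008−37.8192) = 0.0000. V = [p*·100.0000 + (1−p*)·100.0000]/1.39 = 71.9424. B = V − Δ·S = 71.9424.
(3,2): S=115.0012. Δ = (V_up−V_dn)/(S_up−S_dn) = (100.0000−100.0000)/(171.3518−80.5008) = 0.0000. V = [p*·100.0000 + (1−p*)·100.0000]/1.39 = 71.9424. B = V − Δ·S = 71.9424.
(3,3): S=244.7882. Δ = (V_up−V_dn)/(S_up−S_dn) = (0.0000−100.0000)/(364.7345−171.3518) = -0.5171. V = [p*·0.0000 + (1−p*)·100.0000]/1.39 = 9.1066. B = V − Δ·S = 135.6889.
(2,0): S=36.2600. Δ = (V_up−V_dn)/(S_up−S_dn) = (71.9424−71.9424)/(54.0274−25.3820) = 0.0000. V = [p*·71.9424 + (1−p*)·71.9424]/1.39 = 51.7572. B = V − Δ·S = 51.7572.
(2,1): S=77.1820. Δ = (V_up−V_dn)/(S_up−S_dn) = (71.9424−71.9424)/(115.0012−54.0274) = 0.0000. V = [p*·71.9424 + (1−p*)·71.9424]/1.39 = 51.7572. B = V − Δ·S = 51.7572.
(2,2): S=164.2874. Δ = (V_up−V_dn)/(S_up−S_dn) = (9.1066−71.9424)/(244.7882−115.0012) = -0.4841. V = [p*·9.1066 + (1−p*)·71.9424]/1.39 = 12.2738. B = V − Δ·S = 91.8128.
(1,0): S=51.8000. Δ = (V_up−V_dn)/(S_up−S_dn) = (51.7572−51.7572)/(77.1820−36.2600) = 0.0000. V = [p*·51.7572 + (1−p*)·51.7572]/1.39 = 37.2354. B = V − Δ·S = 37.2354.
(1,1): S=110.2600. Δ = (V_up−V_dn)/(S_up−S_dn) = (12.2738−51.7572)/(164.2874−77.1820) = -0.4533. V = [p*·12.2738 + (1−p*)·51.7572]/1.39 = 12.4257. B = V − Δ·S = 62.4046.
(0,0): S=74.0000. Δ = (V_up−V_dn)/(S_up−S_dn) = (12.4257−37.2354)/(110.2600−51.8000) = -0.4244. V = [p*·12.4257 + (1−p*)·37.2354]/1.39 = 11.1987. B = V − Δ·S = 42.6033.
Check: Δ(0,0)·S0 + B(0,0) = 11.1987 = V0.

(0,0): Delta=-0.4244 Bond=42.6033
(1,0): Delta=0.0000 Bond=37.2354
(1,1): Delta=-0.4533 Bond=62.4046
(2,0): Delta=0.0000 Bond=51.7572
(2,1): Delta=0.0000 Bond=51.7572
(2,2): Delta=-0.4841 Bond=91.8128
(3,0): Delta=0.0000 Bond=71.9424
(3,1): Delta=0.0000 Bond=71.9424
(3,2): Delta=0.0000 Bond=71.9424
(3,3): Delta=-0.5171 Bond=135.6889
V0=11.1987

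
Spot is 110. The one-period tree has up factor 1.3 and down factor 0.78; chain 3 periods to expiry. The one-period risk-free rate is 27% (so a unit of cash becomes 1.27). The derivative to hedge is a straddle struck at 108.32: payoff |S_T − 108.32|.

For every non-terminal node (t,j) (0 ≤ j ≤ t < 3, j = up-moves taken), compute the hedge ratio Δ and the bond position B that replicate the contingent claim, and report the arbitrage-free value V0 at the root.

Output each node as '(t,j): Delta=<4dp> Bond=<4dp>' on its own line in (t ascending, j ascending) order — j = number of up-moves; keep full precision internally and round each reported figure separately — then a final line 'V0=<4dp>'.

Risk-neutral probability p* = (R−d)/(u−d) = (1.27−0.78)/(1.3−0.78) = 0.9423.
Terminal payoffs: V(3,0)=56.1193, V(3,1)=21.3188, V(3,2)=36.6820, V(3,3)=133.3500
  t=2,j=0: stock 66.9240 → up 87.0012 (V=21.3188), down 52.2007 (V=56.1193). Price 18.3673; hedge Δ=-1.0000, bond B=85.2913.
  t=2,j=1: stock 111.5400 → up 145.0020 (V=36.6820), down 87.0012 (V=21.3188). Price 28.1856; hedge Δ=0.2649, bond B=-1.3591.
  t=2,j=2: stock 185.9000 → up 241.6700 (V=133.3500), down 145.0020 (V=36.6820). Price 100.6087; hedge Δ=1.0000, bond B=-85.2913.
  t=1,j=0: stock 85.8000 → up 111.5400 (V=28.1856), down 66.9240 (V=18.3673). Price 21.7473; hedge Δ=0.2201, bond B=2.8661.
  t=1,j=1: stock 143.0000 → up 185.9000 (V=100.6087), down 111.5400 (V=28.1856). Price 75.9295; hedge Δ=0.9740, bond B=-63.3457.
  t=0,j=0: stock 110.0000 → up 143.0000 (V=75.9295), down 85.8000 (V=21.7473). Price 57.3256; hedge Δ=0.9472, bond B=-46.8707.
Each (Δ,B) replicates both successor values, so the strategy is self-financing and V0 is arbitrage-free.

(0,0): Delta=0.9472 Bond=-46.8707
(1,0): Delta=0.2201 Bond=2.8661
(1,1): Delta=0.9740 Bond=-63.3457
(2,0): Delta=-1.0000 Bond=85.2913
(2,1): Delta=0.2649 Bond=-1.3591
(2,2): Delta=1.0000 Bond=-85.2913
V0=57.3256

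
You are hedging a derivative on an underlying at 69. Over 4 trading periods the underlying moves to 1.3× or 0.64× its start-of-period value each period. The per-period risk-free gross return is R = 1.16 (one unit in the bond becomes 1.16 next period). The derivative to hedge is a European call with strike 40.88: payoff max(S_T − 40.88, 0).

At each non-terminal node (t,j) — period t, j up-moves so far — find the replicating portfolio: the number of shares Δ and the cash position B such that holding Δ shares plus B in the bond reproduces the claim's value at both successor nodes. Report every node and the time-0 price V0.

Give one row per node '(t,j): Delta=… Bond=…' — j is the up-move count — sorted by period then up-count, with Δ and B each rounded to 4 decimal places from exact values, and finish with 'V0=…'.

(0,0): Delta=0.9724 Bond=-20.3530
(1,0): Delta=0.8383 Bond=-17.6869
(1,1): Delta=0.9902 Bond=-25.2041
(2,0): Delta=0.2506 Bond=-3.9083
(2,1): Delta=0.9162 Bond=-24.9884
(2,2): Delta=1.0000 Bond=-30.3805
(3,0): Delta=0.0000 Bond=0.0000
(3,1): Delta=0.2839 Bond=-5.7542
(3,2): Delta=1.0000 Bond=-35.2414
(3,3): Delta=1.0000 Bond=-35.2414
V0=46.7436

The replicating-portfolio and risk-neutral prices coincide; use p* = (1.16−0.64)/(1.3−0.64) = 0.7879 for the latter.
At expiry t=4: V(4,0)=0.0000, V(4,1)=0.0000, V(4,2)=6.8835, V(4,3)=56.1395, V(4,4)=156.1909
  t=3,j=0: stock 18.0879 → up 23.5143 (V=0.0000), down 11.5763 (V=0.0000). Price 0.0000; hedge Δ=0.0000, bond B=0.0000.
  t=3,j=1: stock 36.7411 → up 47.7635 (V=6.8835), down 23.5143 (V=0.0000). Price 4.6753; hedge Δ=0.2839, bond B=-5.7542.
  t=3,j=2: stock 74.6304 → up 97.0195 (V=56.1395), down 47.7635 (V=6.8835). Price 39.3890; hedge Δ=1.0000, bond B=-35.2414.
  t=3,j=3: stock 151.5930 → up 197.0709 (V=156.1909), down 97.0195 (V=56.1395). Price 116.3516; hedge Δ=1.0000, bond B=-35.2414.
  t=2,j=0: stock 28.2624 → up 36.7411 (V=4.6753), down 18.0879 (V=0.0000). Price 3.1755; hedge Δ=0.2506, bond B=-3.9083.
  t=2,j=1: stock 57.4080 → up 74.6304 (V=39.3890), down 36.7411 (V=4.6753). Price 27.6082; hedge Δ=0.9162, bond B=-24.9884.
  t=2,j=2: stock 116.6100 → up 151.5930 (V=116.3516), down 74.6304 (V=39.3890). Price 86.2295; hedge Δ=1.0000, bond B=-30.3805.
  t=1,j=0: stock 44.1600 → up 57.4080 (V=27.6082), down 28.2624 (V=3.1755). Price 19.3323; hedge Δ=0.8383, bond B=-17.6869.
  t=1,j=1: stock 89.7000 → up 116.6100 (V=86.2295), down 57.4080 (V=27.6082). Price 63.6161; hedge Δ=0.9902, bond B=-25.2041.
  t=0,j=0: stock 69.0000 → up 89.7000 (V=63.6161), down 44.1600 (V=19.3323). Price 46.7436; hedge Δ=0.9724, bond B=-20.3530.
Self-financing check: at every node Δ·S+B equals the discounted successor values.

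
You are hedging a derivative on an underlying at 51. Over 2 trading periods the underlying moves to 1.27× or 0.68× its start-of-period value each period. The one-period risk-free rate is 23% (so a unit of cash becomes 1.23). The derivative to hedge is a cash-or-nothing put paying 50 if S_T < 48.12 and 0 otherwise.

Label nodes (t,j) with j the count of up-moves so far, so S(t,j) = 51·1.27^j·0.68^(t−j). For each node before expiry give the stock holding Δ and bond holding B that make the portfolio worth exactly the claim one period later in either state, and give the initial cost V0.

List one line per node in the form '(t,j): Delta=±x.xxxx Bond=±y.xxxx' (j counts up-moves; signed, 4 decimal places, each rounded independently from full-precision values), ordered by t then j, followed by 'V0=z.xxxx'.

Since d<R<u, set p* = (R−d)/(u−d) = 0.9322; price each node as the discounted p*-expectation of its children.
Terminal values V(2,·): V(2,0)=50.0000, V(2,1)=50.0000, V(2,2)=0.0000
  t=1,j=0: stock 34.6800 → up 44.0436 (V=50.0000), down 23.5824 (V=50.0000). Price 40.6504; hedge Δ=0.0000, bond B=40.6504.
  t=1,j=1: stock 64.7700 → up 82.2579 (V=0.0000), down 44.0436 (V=50.0000). Price 2.7560; hedge Δ=-1.3084, bond B=87.5017.
  t=0,j=0: stock 51.0000 → up 64.7700 (V=2.7560), down 34.6800 (V=40.6504). Price 4.3293; hedge Δ=-1.2594, bond B=68.5572.
Root portfolio cost Δ·51+B reproduces V0=4.3293.

(0,0): Delta=-1.2594 Bond=68.5572
(1,0): Delta=0.0000 Bond=40.6504
(1,1): Delta=-1.3084 Bond=87.5017
V0=4.3293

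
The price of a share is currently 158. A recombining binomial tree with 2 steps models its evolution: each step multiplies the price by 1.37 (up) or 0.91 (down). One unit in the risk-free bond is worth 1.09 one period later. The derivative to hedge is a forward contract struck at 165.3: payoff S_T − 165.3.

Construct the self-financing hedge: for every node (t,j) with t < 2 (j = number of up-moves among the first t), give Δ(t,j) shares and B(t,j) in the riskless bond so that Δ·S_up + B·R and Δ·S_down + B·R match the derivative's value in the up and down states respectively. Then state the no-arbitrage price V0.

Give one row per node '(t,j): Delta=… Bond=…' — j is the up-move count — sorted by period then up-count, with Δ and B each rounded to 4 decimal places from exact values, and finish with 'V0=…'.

(0,0): Delta=1.0000 Bond=-139.1297
(1,0): Delta=1.0000 Bond=-151.6514
(1,1): Delta=1.0000 Bond=-151.6514
V0=18.8703

Since d<R<u, set p* = (R−d)/(u−d) = 0.3913; price each node as the discounted p*-expectation of its children.
Terminal payoffs: V(2,0)=-34.4602, V(2,1)=31.6786, V(2,2)=131.2502
Node (1,0) S=143.7800: V=(p*·31.6786+(1−p*)·-34.4602)/1.09=-7.8714; Δ=(31.6786−-34.4602)/(196.9786−130.8398)=1.0000; B=V−Δ·S=-151.6514
Node (1,1) S=216.4600: V=(p*·131.2502+(1−p*)·31.6786)/1.09=64.8086; Δ=(131.2502−31.6786)/(296.5502−196.9786)=1.0000; B=V−Δ·S=-151.6514
Node (0,0) S=158.0000: V=(p*·64.8086+(1−p*)·-7.8714)/1.09=18.8703; Δ=(64.8086−-7.8714)/(216.4600−143.7800)=1.0000; B=V−Δ·S=-139.1297
The time-0 hedge costs 18.8703, which is the no-arbitrage price.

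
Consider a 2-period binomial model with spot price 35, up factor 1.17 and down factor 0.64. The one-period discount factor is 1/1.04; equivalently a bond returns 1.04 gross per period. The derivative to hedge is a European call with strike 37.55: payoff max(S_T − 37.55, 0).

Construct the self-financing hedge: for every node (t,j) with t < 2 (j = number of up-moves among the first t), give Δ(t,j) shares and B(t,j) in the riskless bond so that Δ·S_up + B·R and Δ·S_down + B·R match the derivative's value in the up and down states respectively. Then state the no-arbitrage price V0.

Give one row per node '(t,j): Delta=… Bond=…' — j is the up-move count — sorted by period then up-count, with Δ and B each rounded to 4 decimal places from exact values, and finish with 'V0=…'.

Under the risk-neutral measure, an up-move has probability p* = (R−d)/(u−d) = 0.7547 and values discount at R = 1.04.
Payoff layer (t=2): V(2,0)=0.0000, V(2,1)=0.0000, V(2,2)=10.3615
  t=1,j=0: stock 22.4000 → up 26.2080 (V=0.0000), down 14.3360 (V=0.0000). Price 0.0000; hedge Δ=0.0000, bond B=0.0000.
  t=1,j=1: stock 40.9500 → up 47.9115 (V=10.3615), down 26.2080 (V=0.0000). Price 7.5192; hedge Δ=0.4774, bond B=-12.0308.
  t=0,j=0: stock 35.0000 → up 40.9500 (V=7.5192), down 22.4000 (V=0.0000). Price 5.4566; hedge Δ=0.4053, bond B=-8.7306.
Check: Δ(0,0)·S0 + B(0,0) = 5.4566 = V0.

(0,0): Delta=0.4053 Bond=-8.7306
(1,0): Delta=0.0000 Bond=0.0000
(1,1): Delta=0.4774 Bond=-12.0308
V0=5.4566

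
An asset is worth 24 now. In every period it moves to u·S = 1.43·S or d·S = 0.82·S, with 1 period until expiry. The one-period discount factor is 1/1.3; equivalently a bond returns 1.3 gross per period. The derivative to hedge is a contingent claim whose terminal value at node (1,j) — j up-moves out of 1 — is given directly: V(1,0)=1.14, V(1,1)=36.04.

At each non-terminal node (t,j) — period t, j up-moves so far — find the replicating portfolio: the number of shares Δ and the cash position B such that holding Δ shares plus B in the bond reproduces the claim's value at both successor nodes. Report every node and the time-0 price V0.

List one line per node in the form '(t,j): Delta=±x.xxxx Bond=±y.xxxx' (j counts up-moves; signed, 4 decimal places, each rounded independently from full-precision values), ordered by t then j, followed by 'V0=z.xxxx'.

(0,0): Delta=2.3839 Bond=-35.2113
V0=22.0018

No-arbitrage ⇒ martingale measure with p* = (R−d)/(u−d) = 0.7869.
Terminal payoffs: V(1,0)=1.1400, V(1,1)=36.0400
(0,0): S=24.0000. Δ = (V_up−V_dn)/(S_up−S_dn) = (36.0400−1.1400)/(34.3200−19.6800) = 2.3839. V = [p*·36.0400 + (1−p*)·1.1400]/1.3 = 22.0018. B = V − Δ·S = -35.2113.
Each (Δ,B) replicates both successor values, so the strategy is self-financing and V0 is arbitrage-free.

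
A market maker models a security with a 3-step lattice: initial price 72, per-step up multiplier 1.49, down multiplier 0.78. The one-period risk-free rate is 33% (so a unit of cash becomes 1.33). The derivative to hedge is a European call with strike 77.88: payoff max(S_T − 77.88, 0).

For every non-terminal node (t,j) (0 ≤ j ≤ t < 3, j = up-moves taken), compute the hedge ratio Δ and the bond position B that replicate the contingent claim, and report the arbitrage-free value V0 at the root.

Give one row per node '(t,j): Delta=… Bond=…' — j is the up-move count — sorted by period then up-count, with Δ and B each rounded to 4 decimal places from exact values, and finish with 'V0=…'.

(0,0): Delta=0.9338 Bond=-27.4947
(1,0): Delta=0.6836 Bond=-22.5160
(1,1): Delta=0.9719 Bond=-40.6558
(2,0): Delta=0.0000 Bond=0.0000
(2,1): Delta=0.7877 Bond=-38.6579
(2,2): Delta=1.0000 Bond=-58.5564
V0=39.7420

Since d<R<u, set p* = (R−d)/(u−d) = 0.7746; price each node as the discounted p*-expectation of its children.
Terminal values V(3,·): V(3,0)=0.0000, V(3,1)=0.0000, V(3,2)=46.8008, V(3,3)=160.2923
Node (2,0) S=43.8048: V=(p*·0.0000+(1−p*)·0.0000)/1.33=0.0000; Δ=(0.0000−0.0000)/(65.2692−34.1677)=0.0000; B=V−Δ·S=0.0000
Node (2,1) S=83.6784: V=(p*·46.8008+(1−p*)·0.0000)/1.33=27.2588; Δ=(46.8008−0.0000)/(124.6808−65.2692)=0.7877; B=V−Δ·S=-38.6579
Node (2,2) S=159.8472: V=(p*·160.2923+(1−p*)·46.8008)/1.33=101.2908; Δ=(160.2923−46.8008)/(238.1723−124.6808)=1.0000; B=V−Δ·S=-58.5564
Node (1,0) S=56.1600: V=(p*·27.2588+(1−p*)·0.0000)/1.33=15.8766; Δ=(27.2588−0.0000)/(83.6784−43.8048)=0.6836; B=V−Δ·S=-22.5160
Node (1,1) S=107.2800: V=(p*·101.2908+(1−p*)·27.2588)/1.33=63.6147; Δ=(101.2908−27.2588)/(159.8472−83.6784)=0.9719; B=V−Δ·S=-40.6558
Node (0,0) S=72.0000: V=(p*·63.6147+(1−p*)·15.8766)/1.33=39.7420; Δ=(63.6147−15.8766)/(107.2800−56.1600)=0.9338; B=V−Δ·S=-27.4947
Root portfolio cost Δ·72+B reproduces V0=39.7420.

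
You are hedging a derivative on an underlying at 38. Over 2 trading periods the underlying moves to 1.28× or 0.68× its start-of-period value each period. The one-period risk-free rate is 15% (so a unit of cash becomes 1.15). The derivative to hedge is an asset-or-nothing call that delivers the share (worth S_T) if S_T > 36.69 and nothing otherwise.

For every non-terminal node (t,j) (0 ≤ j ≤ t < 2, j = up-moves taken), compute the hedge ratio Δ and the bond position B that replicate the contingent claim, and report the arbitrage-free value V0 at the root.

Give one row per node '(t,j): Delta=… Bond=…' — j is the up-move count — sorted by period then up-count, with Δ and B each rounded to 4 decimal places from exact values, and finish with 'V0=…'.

Risk-neutral probability p* = (R−d)/(u−d) = (1.15−0.68)/(1.28−0.68) = 0.7833.
Payoff layer (t=2): V(2,0)=0.0000, V(2,1)=0.0000, V(2,2)=62.2592
Node (1,0) S=25.8400: V=(p*·0.0000+(1−p*)·0.0000)/1.15=0.0000; Δ=(0.0000−0.0000)/(33.0752−17.5712)=0.0000; B=V−Δ·S=0.0000
Node (1,1) S=48.6400: V=(p*·62.2592+(1−p*)·0.0000)/1.15=42.4084; Δ=(62.2592−0.0000)/(62.2592−33.0752)=2.1333; B=V−Δ·S=-61.3569
Node (0,0) S=38.0000: V=(p*·42.4084+(1−p*)·0.0000)/1.15=28.8869; Δ=(42.4084−0.0000)/(48.6400−25.8400)=1.8600; B=V−Δ·S=-41.7938
The time-0 hedge costs 28.8869, which is the no-arbitrage price.

(0,0): Delta=1.8600 Bond=-41.7938
(1,0): Delta=0.0000 Bond=0.0000
(1,1): Delta=2.1333 Bond=-61.3569
V0=28.8869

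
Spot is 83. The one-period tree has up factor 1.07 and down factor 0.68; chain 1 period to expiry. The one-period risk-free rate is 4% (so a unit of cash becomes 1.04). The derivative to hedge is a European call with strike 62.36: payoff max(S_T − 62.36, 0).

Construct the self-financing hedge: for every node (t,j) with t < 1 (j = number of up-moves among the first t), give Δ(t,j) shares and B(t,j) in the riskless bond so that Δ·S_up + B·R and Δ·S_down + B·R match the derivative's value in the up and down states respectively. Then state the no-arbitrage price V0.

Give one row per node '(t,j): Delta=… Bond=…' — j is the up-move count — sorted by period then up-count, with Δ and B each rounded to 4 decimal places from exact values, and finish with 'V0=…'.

(0,0): Delta=0.8171 Bond=-44.3442
V0=23.4763

Under the risk-neutral measure, an up-move has probability p* = (R−d)/(u−d) = 0.9231 and values discount at R = 1.04.
Terminal values V(1,·): V(1,0)=0.0000, V(1,1)=26.4500
  t=0,j=0: stock 83.0000 → up 88.8100 (V=26.4500), down 56.4400 (V=0.0000). Price 23.4763; hedge Δ=0.8171, bond B=-44.3442.
Check: Δ(0,0)·S0 + B(0,0) = 23.4763 = V0.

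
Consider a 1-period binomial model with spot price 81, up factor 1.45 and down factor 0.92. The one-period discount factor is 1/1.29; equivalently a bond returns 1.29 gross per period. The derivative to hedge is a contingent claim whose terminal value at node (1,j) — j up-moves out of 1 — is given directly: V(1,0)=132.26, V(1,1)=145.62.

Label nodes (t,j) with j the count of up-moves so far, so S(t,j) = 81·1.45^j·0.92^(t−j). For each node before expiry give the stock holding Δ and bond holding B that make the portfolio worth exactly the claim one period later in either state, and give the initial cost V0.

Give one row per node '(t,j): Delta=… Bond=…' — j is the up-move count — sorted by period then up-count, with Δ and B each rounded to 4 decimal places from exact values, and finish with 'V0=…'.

(0,0): Delta=0.3112 Bond=84.5497
V0=109.7572

Under the risk-neutral measure, an up-move has probability p* = (R−d)/(u−d) = 0.6981 and values discount at R = 1.29.
Payoff layer (t=1): V(1,0)=132.2600, V(1,1)=145.6200
(0,0): S=81.0000. Δ = (V_up−V_dn)/(S_up−S_dn) = (145.6200−132.2600)/(117.4500−74.5200) = 0.3112. V = [p*·145.6200 + (1−p*)·132.2600]/1.29 = 109.7572. B = V − Δ·S = 84.5497.
Root portfolio cost Δ·81+B reproduces V0=109.7572.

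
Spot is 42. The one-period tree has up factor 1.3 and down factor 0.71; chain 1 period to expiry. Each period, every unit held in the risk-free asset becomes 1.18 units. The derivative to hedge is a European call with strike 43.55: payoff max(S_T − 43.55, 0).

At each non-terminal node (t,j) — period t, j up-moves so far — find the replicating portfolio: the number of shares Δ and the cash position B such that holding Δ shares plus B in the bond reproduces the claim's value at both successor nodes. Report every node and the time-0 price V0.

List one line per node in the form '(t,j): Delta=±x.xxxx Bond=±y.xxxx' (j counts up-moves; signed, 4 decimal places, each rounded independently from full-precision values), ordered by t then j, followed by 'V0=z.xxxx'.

Risk-neutral probability p* = (R−d)/(u−d) = (1.18−0.71)/(1.3−0.71) = 0.7966.
Payoff layer (t=1): V(1,0)=0.0000, V(1,1)=11.0500
  t=0,j=0: stock 42.0000 → up 54.6000 (V=11.0500), down 29.8200 (V=0.0000). Price 7.4598; hedge Δ=0.4459, bond B=-11.2690.
The time-0 hedge costs 7.4598, which is the no-arbitrage price.

(0,0): Delta=0.4459 Bond=-11.2690
V0=7.4598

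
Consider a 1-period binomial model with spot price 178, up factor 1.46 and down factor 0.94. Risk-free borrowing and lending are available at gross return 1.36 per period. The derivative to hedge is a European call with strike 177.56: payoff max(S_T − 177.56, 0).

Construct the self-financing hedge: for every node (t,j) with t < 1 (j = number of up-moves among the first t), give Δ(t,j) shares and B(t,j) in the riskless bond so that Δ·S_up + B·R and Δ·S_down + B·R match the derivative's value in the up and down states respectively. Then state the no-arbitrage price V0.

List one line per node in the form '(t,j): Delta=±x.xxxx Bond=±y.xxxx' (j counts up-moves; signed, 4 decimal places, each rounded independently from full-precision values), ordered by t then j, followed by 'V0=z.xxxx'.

(0,0): Delta=0.8894 Bond=-109.4186
V0=48.8891

No-arbitrage ⇒ martingale measure with p* = (R−d)/(u−d) = 0.8077.
At expiry t=1: V(1,0)=0.0000, V(1,1)=82.3200
  t=0,j=0: stock 178.0000 → up 259.8800 (V=82.3200), down 167.3200 (V=0.0000). Price 48.8891; hedge Δ=0.8894, bond B=-109.4186.
The time-0 hedge costs 48.8891, which is the no-arbitrage price.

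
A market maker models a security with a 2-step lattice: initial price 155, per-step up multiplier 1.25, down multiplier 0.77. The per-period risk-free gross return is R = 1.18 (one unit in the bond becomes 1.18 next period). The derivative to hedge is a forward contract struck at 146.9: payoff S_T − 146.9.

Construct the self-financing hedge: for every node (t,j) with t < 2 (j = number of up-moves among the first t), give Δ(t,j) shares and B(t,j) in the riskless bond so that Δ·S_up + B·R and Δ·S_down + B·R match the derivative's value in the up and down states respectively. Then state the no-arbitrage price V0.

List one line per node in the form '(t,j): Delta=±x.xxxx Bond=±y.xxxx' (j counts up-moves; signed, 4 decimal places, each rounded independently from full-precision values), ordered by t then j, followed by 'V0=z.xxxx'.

(0,0): Delta=1.0000 Bond=-105.5013
(1,0): Delta=1.0000 Bond=-124.4915
(1,1): Delta=1.0000 Bond=-124.4915
V0=49.4987

Since d<R<u, set p* = (R−d)/(u−d) = 0.8542; price each node as the discounted p*-expectation of its children.
Terminal values V(2,·): V(2,0)=-55.0005, V(2,1)=2.2875, V(2,2)=95.2875
Node (1,0) S=119.3500: V=(p*·2.2875+(1−p*)·-55.0005)/1.18=-5.1415; Δ=(2.2875−-55.0005)/(149.1875−91.8995)=1.0000; B=V−Δ·S=-124.4915
Node (1,1) S=193.7500: V=(p*·95.2875+(1−p*)·2.2875)/1.18=69.2585; Δ=(95.2875−2.2875)/(242.1875−149.1875)=1.0000; B=V−Δ·S=-124.4915
Node (0,0) S=155.0000: V=(p*·69.2585+(1−p*)·-5.1415)/1.18=49.4987; Δ=(69.2585−-5.1415)/(193.7500−119.3500)=1.0000; B=V−Δ·S=-105.5013
Root portfolio cost Δ·155+B reproduces V0=49.4987.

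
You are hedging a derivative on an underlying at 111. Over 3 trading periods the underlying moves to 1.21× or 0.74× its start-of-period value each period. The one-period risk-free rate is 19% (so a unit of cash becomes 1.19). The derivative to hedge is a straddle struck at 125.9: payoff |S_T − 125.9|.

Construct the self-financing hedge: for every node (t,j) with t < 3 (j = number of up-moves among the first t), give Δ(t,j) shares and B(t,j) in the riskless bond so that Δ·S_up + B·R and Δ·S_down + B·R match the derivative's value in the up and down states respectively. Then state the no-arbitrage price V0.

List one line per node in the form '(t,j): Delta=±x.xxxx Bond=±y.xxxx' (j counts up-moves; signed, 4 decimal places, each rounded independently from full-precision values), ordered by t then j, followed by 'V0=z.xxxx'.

Since d<R<u, set p* = (R−d)/(u−d) = 0.9574; price each node as the discounted p*-expectation of its children.
Terminal payoffs: V(3,0)=80.9201, V(3,1)=52.3518, V(3,2)=5.6388, V(3,3)=70.7433
  t=2,j=0: stock 60.7836 → up 73.5482 (V=52.3518), down 44.9799 (V=80.9201). Price 45.0147; hedge Δ=-1.0000, bond B=105.7983.
  t=2,j=1: stock 99.3894 → up 120.2612 (V=5.6388), down 73.5482 (V=52.3518). Price 6.4089; hedge Δ=-1.0000, bond B=105.7983.
  t=2,j=2: stock 162.5151 → up 196.6433 (V=70.7433), down 120.2612 (V=5.6388). Price 57.1201; hedge Δ=0.8524, bond B=-81.4000.
  t=1,j=0: stock 82.1400 → up 99.3894 (V=6.4089), down 60.7836 (V=45.0147). Price 6.7662; hedge Δ=-1.0000, bond B=88.9062.
  t=1,j=1: stock 134.3100 → up 162.5151 (V=57.1201), down 99.3894 (V=6.4089). Price 46.1867; hedge Δ=0.8033, bond B=-61.7094.
  t=0,j=0: stock 111.0000 → up 134.3100 (V=46.1867), down 82.1400 (V=6.7662). Price 37.4027; hedge Δ=0.7556, bond B=-46.4708.
Each (Δ,B) replicates both successor values, so the strategy is self-financing and V0 is arbitrage-free.

(0,0): Delta=0.7556 Bond=-46.4708
(1,0): Delta=-1.0000 Bond=88.9062
(1,1): Delta=0.8033 Bond=-61.7094
(2,0): Delta=-1.0000 Bond=105.7983
(2,1): Delta=-1.0000 Bond=105.7983
(2,2): Delta=0.8524 Bond=-81.4000
V0=37.4027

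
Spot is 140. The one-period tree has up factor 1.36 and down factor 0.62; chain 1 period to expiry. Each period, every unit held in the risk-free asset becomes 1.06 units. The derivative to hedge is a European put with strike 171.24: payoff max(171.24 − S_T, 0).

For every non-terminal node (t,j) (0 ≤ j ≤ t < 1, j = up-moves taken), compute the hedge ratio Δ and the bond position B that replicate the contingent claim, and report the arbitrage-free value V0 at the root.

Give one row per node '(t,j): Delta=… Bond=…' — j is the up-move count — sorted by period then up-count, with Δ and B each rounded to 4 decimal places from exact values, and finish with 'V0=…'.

Under the risk-neutral measure, an up-move has probability p* = (R−d)/(u−d) = 0.5946 and values discount at R = 1.06.
Terminal values V(1,·): V(1,0)=84.4400, V(1,1)=0.0000
Node (0,0) S=140.0000: V=(p*·0.0000+(1−p*)·84.4400)/1.06=32.2947; Δ=(0.0000−84.4400)/(190.4000−86.8000)=-0.8151; B=V−Δ·S=146.4029
Each (Δ,B) replicates both successor values, so the strategy is self-financing and V0 is arbitrage-free.

(0,0): Delta=-0.8151 Bond=146.4029
V0=32.2947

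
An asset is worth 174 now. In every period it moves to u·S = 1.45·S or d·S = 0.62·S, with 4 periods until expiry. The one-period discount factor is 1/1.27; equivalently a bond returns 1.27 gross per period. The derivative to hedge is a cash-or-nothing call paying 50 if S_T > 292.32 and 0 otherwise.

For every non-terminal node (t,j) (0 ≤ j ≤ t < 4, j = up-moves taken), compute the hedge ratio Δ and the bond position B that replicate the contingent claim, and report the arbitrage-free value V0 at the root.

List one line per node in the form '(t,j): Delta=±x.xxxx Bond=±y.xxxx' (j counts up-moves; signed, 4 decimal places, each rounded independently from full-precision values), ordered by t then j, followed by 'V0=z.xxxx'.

(0,0): Delta=0.0674 Bond=3.5026
(1,0): Delta=0.2123 Bond=-11.1826
(1,1): Delta=0.0503 Bond=8.7768
(2,0): Delta=0.0000 Bond=0.0000
(2,1): Delta=0.2375 Bond=-18.1347
(2,2): Delta=0.0281 Bond=19.2552
(3,0): Delta=0.0000 Bond=0.0000
(3,1): Delta=0.0000 Bond=0.0000
(3,2): Delta=0.2656 Bond=-29.4090
(3,3): Delta=0.0000 Bond=39.3701
V0=15.2371

Under the risk-neutral measure, an up-move has probability p* = (R−d)/(u−d) = 0.7831 and values discount at R = 1.27.
Payoff layer (t=4): V(4,0)=0.0000, V(4,1)=0.0000, V(4,2)=0.0000, V(4,3)=50.0000, V(4,4)=50.0000
(3,0): S=41.4691. Δ = (V_up−V_dn)/(S_up−S_dn) = (0.0000−0.0000)/(60.1302−25.7108) = 0.0000. V = [p*·0.0000 + (1−p*)·0.0000]/1.27 = 0.0000. B = V − Δ·S = 0.0000.
(3,1): S=96.9841. Δ = (V_up−V_dn)/(S_up−S_dn) = (0.0000−0.0000)/(140.6270−60.1302) = 0.0000. V = [p*·0.0000 + (1−p*)·0.0000]/1.27 = 0.0000. B = V − Δ·S = 0.0000.
(3,2): S=226.8177. Δ = (V_up−V_dn)/(S_up−S_dn) = (50.0000−0.0000)/(328.8857−140.6270) = 0.2656. V = [p*·50.0000 + (1−p*)·0.0000]/1.27 = 30.8320. B = V − Δ·S = -29.4090.
(3,3): S=530.4607. Δ = (V_up−V_dn)/(S_up−S_dn) = (50.0000−50.0000)/(769.1681−328.8857) = 0.0000. V = [p*·50.0000 + (1−p*)·50.0000]/1.27 = 39.3701. B = V − Δ·S = 39.3701.
(2,0): S=66.8856. Δ = (V_up−V_dn)/(S_up−S_dn) = (0.0000−0.0000)/(96.9841−41.4691) = 0.0000. V = [p*·0.0000 + (1−p*)·0.0000]/1.27 = 0.0000. B = V − Δ·S = 0.0000.
(2,1): S=156.4260. Δ = (V_up−V_dn)/(S_up−S_dn) = (30.8320−0.0000)/(226.8177−96.9841) = 0.2375. V = [p*·30.8320 + (1−p*)·0.0000]/1.27 = 19.0122. B = V − Δ·S = -18.1347.
(2,2): S=365.8350. Δ = (V_up−V_dn)/(S_up−S_dn) = (39.3701−30.8320)/(530.4607−226.8177) = 0.0281. V = [p*·39.3701 + (1−p*)·30.8320]/1.27 = 29.5421. B = V − Δ·S = 19.2552.
(1,0): S=107.8800. Δ = (V_up−V_dn)/(S_up−S_dn) = (19.0122−0.0000)/(156.4260−66.8856) = 0.2123. V = [p*·19.0122 + (1−p*)·0.0000]/1.27 = 11.7237. B = V − Δ·S = -11.1826.
(1,1): S=252.3000. Δ = (V_up−V_dn)/(S_up−S_dn) = (29.5421−19.0122)/(365.8350−156.4260) = 0.0503. V = [p*·29.5421 + (1−p*)·19.0122]/1.27 = 21.4634. B = V − Δ·S = 8.7768.
(0,0): S=174.0000. Δ = (V_up−V_dn)/(S_up−S_dn) = (21.4634−11.7237)/(252.3000−107.8800) = 0.0674. V = [p*·21.4634 + (1−p*)·11.7237]/1.27 = 15.2371. B = V − Δ·S = 3.5026.
Self-financing check: at every node Δ·S+B equals the discounted successor values.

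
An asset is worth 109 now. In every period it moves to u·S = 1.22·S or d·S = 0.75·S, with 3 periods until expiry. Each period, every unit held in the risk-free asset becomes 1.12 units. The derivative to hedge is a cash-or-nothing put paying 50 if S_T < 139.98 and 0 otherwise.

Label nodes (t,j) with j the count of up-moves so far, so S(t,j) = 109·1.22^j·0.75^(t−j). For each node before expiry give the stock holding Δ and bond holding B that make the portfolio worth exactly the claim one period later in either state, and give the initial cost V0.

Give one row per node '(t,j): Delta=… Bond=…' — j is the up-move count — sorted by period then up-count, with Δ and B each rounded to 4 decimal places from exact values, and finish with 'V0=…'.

Under the risk-neutral measure, an up-move has probability p* = (R−d)/(u−d) = 0.7872 and values discount at R = 1.12.
Terminal payoffs: V(3,0)=50.0000, V(3,1)=50.0000, V(3,2)=50.0000, V(3,3)=0.0000
Node (2,0) S=61.3125: V=(p*·50.0000+(1−p*)·50.0000)/1.12=44.6429; Δ=(50.0000−50.0000)/(74.8012−45.9844)=0.0000; B=V−Δ·S=44.6429
Node (2,1) S=99.7350: V=(p*·50.0000+(1−p*)·50.0000)/1.12=44.6429; Δ=(50.0000−50.0000)/(121.6767−74.8012)=0.0000; B=V−Δ·S=44.6429
Node (2,2) S=162.2356: V=(p*·0.0000+(1−p*)·50.0000)/1.12=9.4985; Δ=(0.0000−50.0000)/(197.9274−121.6767)=-0.6557; B=V−Δ·S=115.8815
Node (1,0) S=81.7500: V=(p*·44.6429+(1−p*)·44.6429)/1.12=39.8597; Δ=(44.6429−44.6429)/(99.7350−61.3125)=0.0000; B=V−Δ·S=39.8597
Node (1,1) S=132.9800: V=(p*·9.4985+(1−p*)·44.6429)/1.12=15.1571; Δ=(9.4985−44.6429)/(162.2356−99.7350)=-0.5623; B=V−Δ·S=89.9324
Node (0,0) S=109.0000: V=(p*·15.1571+(1−p*)·39.8597)/1.12=18.2259; Δ=(15.1571−39.8597)/(132.9800−81.7500)=-0.4822; B=V−Δ·S=70.7845
Each (Δ,B) replicates both successor values, so the strategy is self-financing and V0 is arbitrage-free.

(0,0): Delta=-0.4822 Bond=70.7845
(1,0): Delta=0.0000 Bond=39.8597
(1,1): Delta=-0.5623 Bond=89.9324
(2,0): Delta=0.0000 Bond=44.6429
(2,1): Delta=0.0000 Bond=44.6429
(2,2): Delta=-0.6557 Bond=115.8815
V0=18.2259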